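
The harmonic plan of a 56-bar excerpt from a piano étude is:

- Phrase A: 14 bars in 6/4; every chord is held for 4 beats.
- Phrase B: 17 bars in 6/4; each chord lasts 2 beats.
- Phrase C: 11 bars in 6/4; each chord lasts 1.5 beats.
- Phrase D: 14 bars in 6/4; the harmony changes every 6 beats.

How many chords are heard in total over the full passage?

130 chords

A: 14·6 = 84 beats, 84/4 = 21 chords.
B: 17·6 = 102 beats, 102/2 = 51 chords.
C: 11·6 = 66 beats, 66/1.5 = 44 chords.
D: 14·6 = 84 beats, 84/6 = 14 chords.
Total: 21 + 51 + 44 + 14 = 130.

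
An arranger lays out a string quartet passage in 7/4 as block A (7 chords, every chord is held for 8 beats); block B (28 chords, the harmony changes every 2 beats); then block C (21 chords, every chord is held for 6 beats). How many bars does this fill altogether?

A: 7 × 8 = 56 beats = 8 bars.
B: 28 × 2 = 56 beats = 8 bars.
C: 21 × 6 = 126 beats = 18 bars.
Total: 8 + 8 + 18 = 34 bars.

34 bars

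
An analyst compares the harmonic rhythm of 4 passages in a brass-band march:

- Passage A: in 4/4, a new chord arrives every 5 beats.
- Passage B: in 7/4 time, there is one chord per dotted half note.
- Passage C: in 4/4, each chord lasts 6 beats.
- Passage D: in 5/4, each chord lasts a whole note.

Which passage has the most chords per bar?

A: each chord is 5 beats in 4/4, so 0.8 per bar.
B: each chord is 3 beats in 7/4, so 7/3 per bar.
C: each chord is 6 beats in 4/4, so 2/3 per bar.
D: each chord is 4 beats in 5/4, so 1.25 per bar.
Fastest is B at 7/3 chords/bar.

Passage B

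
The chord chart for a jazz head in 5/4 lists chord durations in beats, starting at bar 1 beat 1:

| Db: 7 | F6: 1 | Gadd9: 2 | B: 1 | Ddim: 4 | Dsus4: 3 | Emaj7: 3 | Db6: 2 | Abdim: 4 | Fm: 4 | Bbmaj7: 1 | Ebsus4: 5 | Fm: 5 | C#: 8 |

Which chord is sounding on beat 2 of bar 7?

Beat 2 of bar 7 is beat (7−1)×5 + 2 = 32 overall.
Running totals: Db ends at 7, F6 ends at 8, Gadd9 ends at 10, B ends at 11, Ddim ends at 15, Dsus4 ends at 18, Emaj7 ends at 21, Db6 ends at 23, Abdim ends at 27, Fm ends at 31, Bbmaj7 ends at 32.
Beat 32 falls within Bbmaj7.

Bbmaj7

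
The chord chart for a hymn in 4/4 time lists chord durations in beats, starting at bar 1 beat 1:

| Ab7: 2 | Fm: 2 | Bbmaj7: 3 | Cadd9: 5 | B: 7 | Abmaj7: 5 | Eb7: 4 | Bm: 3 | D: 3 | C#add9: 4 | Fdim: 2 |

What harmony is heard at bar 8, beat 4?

Beat 4 of bar 8 is beat (8−1)×4 + 4 = 32 overall.
Running totals: Ab7 ends at 2, Fm ends at 4, Bbmaj7 ends at 7, Cadd9 ends at 12, B ends at 19, Abmaj7 ends at 24, Eb7 ends at 28, Bm ends at 31, D ends at 34.
Beat 32 falls within D.

D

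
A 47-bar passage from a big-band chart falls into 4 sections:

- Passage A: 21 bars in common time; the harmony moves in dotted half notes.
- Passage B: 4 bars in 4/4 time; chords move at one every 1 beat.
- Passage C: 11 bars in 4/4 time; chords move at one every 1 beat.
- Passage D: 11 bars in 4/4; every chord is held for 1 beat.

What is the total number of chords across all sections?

132 chords

A has 84 beats and chords last 3 each, so 28 chords.
B has 16 beats and chords last 1 each, so 16 chords.
C has 44 beats and chords last 1 each, so 44 chords.
D has 44 beats and chords last 1 each, so 44 chords.
Total: 28 + 16 + 44 + 44 = 132.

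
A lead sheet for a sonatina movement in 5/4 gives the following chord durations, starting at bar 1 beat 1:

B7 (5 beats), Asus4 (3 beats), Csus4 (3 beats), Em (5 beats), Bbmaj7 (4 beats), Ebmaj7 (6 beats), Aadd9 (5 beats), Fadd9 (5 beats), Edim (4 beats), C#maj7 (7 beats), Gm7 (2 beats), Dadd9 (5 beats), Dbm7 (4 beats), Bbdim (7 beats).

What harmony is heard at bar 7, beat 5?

Fadd9

Beat 5 of bar 7 is beat (7−1)×5 + 5 = 35 overall.
Running totals: B7 ends at 5, Asus4 ends at 8, Csus4 ends at 11, Em ends at 16, Bbmaj7 ends at 20, Ebmaj7 ends at 26, Aadd9 ends at 31, Fadd9 ends at 36.
Beat 35 falls within Fadd9.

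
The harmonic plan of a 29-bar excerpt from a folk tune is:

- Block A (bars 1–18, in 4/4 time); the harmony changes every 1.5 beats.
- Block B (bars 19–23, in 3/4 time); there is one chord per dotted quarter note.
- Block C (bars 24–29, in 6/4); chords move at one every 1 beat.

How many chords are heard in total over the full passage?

A has 72 beats and chords last 1.5 each, so 48 chords.
B has 15 beats and chords last 1.5 each, so 10 chords.
C has 36 beats and chords last 1 each, so 36 chords.
Total: 48 + 10 + 36 = 94.

94 chords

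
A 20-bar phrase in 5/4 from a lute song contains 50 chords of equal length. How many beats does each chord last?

2 beats

20 bars × 5 beats/bar = 100 beats total.
100 beats ÷ 50 chords = 2 beats per chord.
(That is a half note.)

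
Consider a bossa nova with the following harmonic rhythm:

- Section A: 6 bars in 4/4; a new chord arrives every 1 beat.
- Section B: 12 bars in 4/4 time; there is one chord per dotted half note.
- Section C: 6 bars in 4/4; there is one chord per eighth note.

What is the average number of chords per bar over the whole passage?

A: 6 × 4 = 24 beats ÷ 1 = 24 chords.
B: 12 × 4 = 48 beats ÷ 3 = 16 chords.
C: 6 × 4 = 24 beats ÷ 0.5 = 48 chords.
Overall: 88 chords over 24 bars → 88/24 = 11/3 chords per bar.

11/3 chords per bar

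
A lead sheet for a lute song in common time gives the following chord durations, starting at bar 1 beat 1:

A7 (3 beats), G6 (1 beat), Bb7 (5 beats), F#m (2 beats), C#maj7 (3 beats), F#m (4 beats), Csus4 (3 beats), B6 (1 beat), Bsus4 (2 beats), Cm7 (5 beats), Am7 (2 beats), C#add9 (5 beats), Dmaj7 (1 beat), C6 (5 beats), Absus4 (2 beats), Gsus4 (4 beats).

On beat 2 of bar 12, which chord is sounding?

Gsus4

Beat 2 of bar 12 is beat (12−1)×4 + 2 = 46 overall.
Running totals: A7 ends at 3, G6 ends at 4, Bb7 ends at 9, F#m ends at 11, C#maj7 ends at 14, F#m ends at 18, Csus4 ends at 21, B6 ends at 22, Bsus4 ends at 24, Cm7 ends at 29, Am7 ends at 31, C#add9 ends at 36, Dmaj7 ends at 37, C6 ends at 42, Absus4 ends at 44, Gsus4 ends at 48.
Beat 46 falls within Gsus4.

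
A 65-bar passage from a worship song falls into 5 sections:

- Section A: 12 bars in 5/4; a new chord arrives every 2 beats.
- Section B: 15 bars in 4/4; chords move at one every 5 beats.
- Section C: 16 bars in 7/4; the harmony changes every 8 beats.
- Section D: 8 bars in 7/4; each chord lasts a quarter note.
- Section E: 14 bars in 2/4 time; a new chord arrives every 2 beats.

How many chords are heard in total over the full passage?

126 chords

A: 12 bars × 5 beats = 60 beats; 2 beats/chord → 30 chords.
B: 15 bars × 4 beats = 60 beats; 5 beats/chord → 12 chords.
C: 16 bars × 7 beats = 112 beats; 8 beats/chord → 14 chords.
D: 8 bars × 7 beats = 56 beats; 1 beat/chord → 56 chords.
E: 14 bars × 2 beats = 28 beats; 2 beats/chord → 14 chords.
Total: 30 + 12 + 14 + 56 + 14 = 126.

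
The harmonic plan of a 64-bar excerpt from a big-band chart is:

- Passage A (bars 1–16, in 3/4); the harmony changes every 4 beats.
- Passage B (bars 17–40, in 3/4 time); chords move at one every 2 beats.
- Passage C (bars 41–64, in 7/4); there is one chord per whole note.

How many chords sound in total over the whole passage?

A has 48 beats and chords last 4 each, so 12 chords.
B has 72 beats and chords last 2 each, so 36 chords.
C has 168 beats and chords last 4 each, so 42 chords.
Total: 12 + 36 + 42 = 90.

90 chords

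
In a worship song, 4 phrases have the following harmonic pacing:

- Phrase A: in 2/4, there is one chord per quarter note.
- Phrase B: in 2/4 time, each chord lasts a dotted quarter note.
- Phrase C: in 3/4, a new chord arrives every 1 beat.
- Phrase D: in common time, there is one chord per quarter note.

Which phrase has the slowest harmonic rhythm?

Phrase B

A: 2 beats/bar ÷ 1 beat/chord = 2 chords/bar.
B: 2 beats/bar ÷ 1.5 beats/chord = 4/3 chords/bar.
C: 3 beats/bar ÷ 1 beat/chord = 3 chords/bar.
D: 4 beats/bar ÷ 1 beat/chord = 4 chords/bar.
Slowest is B at 4/3 chords/bar.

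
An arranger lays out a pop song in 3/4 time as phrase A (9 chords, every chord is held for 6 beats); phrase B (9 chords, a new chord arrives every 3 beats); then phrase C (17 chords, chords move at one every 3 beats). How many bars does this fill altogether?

A: 9 × 6 = 54 beats = 18 bars.
B: 9 × 3 = 27 beats = 9 bars.
C: 17 × 3 = 51 beats = 17 bars.
Total: 18 + 9 + 17 = 44 bars.

44 bars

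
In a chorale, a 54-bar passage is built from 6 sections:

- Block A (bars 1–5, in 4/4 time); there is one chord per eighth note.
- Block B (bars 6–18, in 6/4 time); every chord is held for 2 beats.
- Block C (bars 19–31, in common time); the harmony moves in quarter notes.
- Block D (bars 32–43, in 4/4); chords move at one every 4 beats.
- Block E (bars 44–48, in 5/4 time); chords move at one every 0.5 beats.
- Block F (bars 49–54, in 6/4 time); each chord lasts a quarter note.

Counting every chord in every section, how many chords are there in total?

229 chords

A: 5 bars × 4 beats = 20 beats; 0.5 beats/chord → 40 chords.
B: 13 bars × 6 beats = 78 beats; 2 beats/chord → 39 chords.
C: 13 bars × 4 beats = 52 beats; 1 beat/chord → 52 chords.
D: 12 bars × 4 beats = 48 beats; 4 beats/chord → 12 chords.
E: 5 bars × 5 beats = 25 beats; 0.5 beats/chord → 50 chords.
F: 6 bars × 6 beats = 36 beats; 1 beat/chord → 36 chords.
Total: 40 + 39 + 52 + 12 + 50 + 36 = 229.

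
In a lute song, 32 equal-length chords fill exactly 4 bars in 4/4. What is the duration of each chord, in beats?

4 bars × 4 beats/bar = 16 beats total.
16 beats ÷ 32 chords = 0.5 beats per chord.
(That is an eighth note.)

0.5 beats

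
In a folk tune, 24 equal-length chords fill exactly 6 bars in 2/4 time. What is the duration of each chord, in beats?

0.5 beats

6 bars × 2 beats/bar = 12 beats total.
12 beats ÷ 24 chords = 0.5 beats per chord.
(That is an eighth note.)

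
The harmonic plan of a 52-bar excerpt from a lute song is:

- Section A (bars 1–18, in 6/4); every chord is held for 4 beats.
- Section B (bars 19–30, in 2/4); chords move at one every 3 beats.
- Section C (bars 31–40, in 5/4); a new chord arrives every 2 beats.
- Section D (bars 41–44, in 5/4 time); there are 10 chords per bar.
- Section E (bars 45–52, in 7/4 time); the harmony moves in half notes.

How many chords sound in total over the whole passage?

A: 18 bars × 6 beats = 108 beats; 4 beats/chord → 27 chords.
B: 12 bars × 2 beats = 24 beats; 3 beats/chord → 8 chords.
C: 10 bars × 5 beats = 50 beats; 2 beats/chord → 25 chords.
D: 4 bars × 5 beats = 20 beats; 0.5 beats/chord → 40 chords.
E: 8 bars × 7 beats = 56 beats; 2 beats/chord → 28 chords.
Total: 27 + 8 + 25 + 40 + 28 = 128.

128 chords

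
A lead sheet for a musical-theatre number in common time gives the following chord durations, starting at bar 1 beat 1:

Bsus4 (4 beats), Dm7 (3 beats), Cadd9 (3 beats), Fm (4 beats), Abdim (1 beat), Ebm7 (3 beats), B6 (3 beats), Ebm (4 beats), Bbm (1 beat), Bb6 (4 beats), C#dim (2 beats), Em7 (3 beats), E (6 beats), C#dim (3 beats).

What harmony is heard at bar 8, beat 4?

Beat 4 of bar 8 is beat (8−1)×4 + 4 = 32 overall.
Running totals: Bsus4 ends at 4, Dm7 ends at 7, Cadd9 ends at 10, Fm ends at 14, Abdim ends at 15, Ebm7 ends at 18, B6 ends at 21, Ebm ends at 25, Bbm ends at 26, Bb6 ends at 30, C#dim ends at 32.
Beat 32 falls within C#dim.

C#dim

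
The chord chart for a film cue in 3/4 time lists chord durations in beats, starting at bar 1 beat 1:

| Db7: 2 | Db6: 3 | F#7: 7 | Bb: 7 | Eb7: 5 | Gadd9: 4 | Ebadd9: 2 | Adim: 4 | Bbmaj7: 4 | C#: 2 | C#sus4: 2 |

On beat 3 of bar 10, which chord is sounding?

Beat 3 of bar 10 is beat (10−1)×3 + 3 = 30 overall.
Running totals: Db7 ends at 2, Db6 ends at 5, F#7 ends at 12, Bb ends at 19, Eb7 ends at 24, Gadd9 ends at 28, Ebadd9 ends at 30.
Beat 30 falls within Ebadd9.

Ebadd9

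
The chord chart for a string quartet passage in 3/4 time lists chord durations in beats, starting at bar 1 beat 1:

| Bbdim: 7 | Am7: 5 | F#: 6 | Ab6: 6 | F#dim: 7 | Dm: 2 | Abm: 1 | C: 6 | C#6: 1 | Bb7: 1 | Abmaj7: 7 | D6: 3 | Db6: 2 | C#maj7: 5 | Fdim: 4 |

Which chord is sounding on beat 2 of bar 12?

Beat 2 of bar 12 is beat (12−1)×3 + 2 = 35 overall.
Running totals: Bbdim ends at 7, Am7 ends at 12, F# ends at 18, Ab6 ends at 24, F#dim ends at 31, Dm ends at 33, Abm ends at 34, C ends at 40.
Beat 35 falls within C.

C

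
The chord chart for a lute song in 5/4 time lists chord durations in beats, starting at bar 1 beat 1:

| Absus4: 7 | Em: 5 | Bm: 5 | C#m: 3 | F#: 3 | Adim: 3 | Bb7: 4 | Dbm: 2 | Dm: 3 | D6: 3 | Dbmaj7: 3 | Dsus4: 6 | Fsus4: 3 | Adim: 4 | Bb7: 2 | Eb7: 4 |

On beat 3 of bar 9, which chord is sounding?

Dsus4

Beat 3 of bar 9 is beat (9−1)×5 + 3 = 43 overall.
Running totals: Absus4 ends at 7, Em ends at 12, Bm ends at 17, C#m ends at 20, F# ends at 23, Adim ends at 26, Bb7 ends at 30, Dbm ends at 32, Dm ends at 35, D6 ends at 38, Dbmaj7 ends at 41, Dsus4 ends at 47.
Beat 43 falls within Dsus4.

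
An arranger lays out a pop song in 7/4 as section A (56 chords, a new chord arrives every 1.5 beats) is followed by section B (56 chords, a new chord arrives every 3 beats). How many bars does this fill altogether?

36 bars

A: 56 × 1.5 = 84 beats = 12 bars.
B: 56 × 3 = 168 beats = 24 bars.
Total: 12 + 24 = 36 bars.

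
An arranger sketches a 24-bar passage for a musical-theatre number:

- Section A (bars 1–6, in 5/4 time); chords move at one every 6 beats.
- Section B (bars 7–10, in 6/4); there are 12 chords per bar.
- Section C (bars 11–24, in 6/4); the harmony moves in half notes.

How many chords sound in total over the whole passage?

95 chords

A: 6 bars × 5 beats = 30 beats; 6 beats/chord → 5 chords.
B: 4 bars × 6 beats = 24 beats; 0.5 beats/chord → 48 chords.
C: 14 bars × 6 beats = 84 beats; 2 beats/chord → 42 chords.
Total: 5 + 48 + 42 = 95.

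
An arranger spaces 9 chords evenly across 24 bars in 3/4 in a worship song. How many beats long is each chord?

24 bars × 3 beats/bar = 72 beats total.
72 beats ÷ 9 chords = 8 beats per chord.

8 beats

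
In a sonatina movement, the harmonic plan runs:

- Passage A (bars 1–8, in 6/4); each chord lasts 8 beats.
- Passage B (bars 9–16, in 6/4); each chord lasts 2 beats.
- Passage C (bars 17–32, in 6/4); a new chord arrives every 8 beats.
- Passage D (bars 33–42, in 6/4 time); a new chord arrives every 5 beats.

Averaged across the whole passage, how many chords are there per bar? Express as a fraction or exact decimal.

9/7 chords per bar

A: 8 × 6 = 48 beats ÷ 8 = 6 chords.
B: 8 × 6 = 48 beats ÷ 2 = 24 chords.
C: 16 × 6 = 96 beats ÷ 8 = 12 chords.
D: 10 × 6 = 60 beats ÷ 5 = 12 chords.
Overall: 54 chords over 42 bars → 54/42 = 9/7 chords per bar.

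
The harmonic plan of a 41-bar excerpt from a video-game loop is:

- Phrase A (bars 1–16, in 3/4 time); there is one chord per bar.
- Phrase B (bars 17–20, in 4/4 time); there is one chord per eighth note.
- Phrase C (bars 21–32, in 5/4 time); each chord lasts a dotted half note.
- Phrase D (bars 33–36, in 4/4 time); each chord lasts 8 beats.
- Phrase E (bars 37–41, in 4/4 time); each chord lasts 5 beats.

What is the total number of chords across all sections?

A: 16 bars × 3 beats = 48 beats; 3 beats/chord → 16 chords.
B: 4 bars × 4 beats = 16 beats; 0.5 beats/chord → 32 chords.
C: 12 bars × 5 beats = 60 beats; 3 beats/chord → 20 chords.
D: 4 bars × 4 beats = 16 beats; 8 beats/chord → 2 chords.
E: 5 bars × 4 beats = 20 beats; 5 beats/chord → 4 chords.
Total: 16 + 32 + 20 + 2 + 4 = 74.

74 chords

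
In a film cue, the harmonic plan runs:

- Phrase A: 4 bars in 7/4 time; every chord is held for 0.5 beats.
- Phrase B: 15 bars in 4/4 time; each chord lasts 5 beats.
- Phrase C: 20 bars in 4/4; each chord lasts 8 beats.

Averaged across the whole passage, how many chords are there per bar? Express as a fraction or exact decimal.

A: 4 bars of 7 beats is 28 beats; at 0.5 beats each that's 56 chords.
B: 15 bars of 4 beats is 60 beats; at 5 beats each that's 12 chords.
C: 20 bars of 4 beats is 80 beats; at 8 beats each that's 10 chords.
Overall: 78 chords over 39 bars → 78/39 = 2 chords per bar.

2 chords per bar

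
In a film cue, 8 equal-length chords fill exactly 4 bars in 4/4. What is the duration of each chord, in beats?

4 bars × 4 beats/bar = 16 beats total.
16 beats ÷ 8 chords = 2 beats per chord.
(That is a half note.)

2 beats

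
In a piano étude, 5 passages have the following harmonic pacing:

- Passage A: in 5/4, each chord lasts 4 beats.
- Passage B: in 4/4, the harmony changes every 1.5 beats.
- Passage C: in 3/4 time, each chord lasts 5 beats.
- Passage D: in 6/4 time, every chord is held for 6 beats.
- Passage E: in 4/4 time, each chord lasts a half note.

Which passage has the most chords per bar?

A: each chord is 4 beats in 5/4, so 1.25 per bar.
B: each chord is 1.5 beats in 4/4, so 8/3 per bar.
C: each chord is 5 beats in 3/4, so 0.6 per bar.
D: each chord is 6 beats in 6/4, so 1 per bar.
E: each chord is 2 beats in 4/4, so 2 per bar.
Fastest is B at 8/3 chords/bar.

Passage B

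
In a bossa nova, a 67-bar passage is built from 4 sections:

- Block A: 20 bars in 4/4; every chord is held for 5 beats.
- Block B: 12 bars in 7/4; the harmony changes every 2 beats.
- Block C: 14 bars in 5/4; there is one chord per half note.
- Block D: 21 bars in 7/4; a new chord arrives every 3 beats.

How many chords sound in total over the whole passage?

142 chords

A: 20 bars × 4 beats = 80 beats; 5 beats/chord → 16 chords.
B: 12 bars × 7 beats = 84 beats; 2 beats/chord → 42 chords.
C: 14 bars × 5 beats = 70 beats; 2 beats/chord → 35 chords.
D: 21 bars × 7 beats = 147 beats; 3 beats/chord → 49 chords.
Total: 16 + 42 + 35 + 49 = 142.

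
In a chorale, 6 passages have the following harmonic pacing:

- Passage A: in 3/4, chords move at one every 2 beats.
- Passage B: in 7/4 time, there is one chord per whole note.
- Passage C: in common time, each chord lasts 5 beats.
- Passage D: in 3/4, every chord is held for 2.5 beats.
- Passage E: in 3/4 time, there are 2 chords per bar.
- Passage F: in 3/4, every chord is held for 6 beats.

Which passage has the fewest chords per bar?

A: 3 beats/bar ÷ 2 beats/chord = 1.5 chords/bar.
B: 7 beats/bar ÷ 4 beats/chord = 1.75 chords/bar.
C: 4 beats/bar ÷ 5 beats/chord = 0.8 chords/bar.
D: 3 beats/bar ÷ 2.5 beats/chord = 1.2 chords/bar.
E: 3 beats/bar ÷ 1.5 beats/chord = 2 chords/bar.
F: 3 beats/bar ÷ 6 beats/chord = 0.5 chords/bar.
Slowest is F at 0.5 chords/bar.

Passage F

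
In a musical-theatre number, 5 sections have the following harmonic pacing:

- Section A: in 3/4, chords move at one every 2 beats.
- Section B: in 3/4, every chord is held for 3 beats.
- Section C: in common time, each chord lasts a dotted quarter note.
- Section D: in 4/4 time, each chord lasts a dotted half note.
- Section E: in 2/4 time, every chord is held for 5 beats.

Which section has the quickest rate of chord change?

Section C

A: 3/2 = 1.5 chords/bar.
B: 3/3 = 1 chord/bar.
C: 4/1.5 = 8/3 chords/bar.
D: 4/3 = 4/3 chords/bar.
E: 2/5 = 0.4 chords/bar.
Fastest is C at 8/3 chords/bar.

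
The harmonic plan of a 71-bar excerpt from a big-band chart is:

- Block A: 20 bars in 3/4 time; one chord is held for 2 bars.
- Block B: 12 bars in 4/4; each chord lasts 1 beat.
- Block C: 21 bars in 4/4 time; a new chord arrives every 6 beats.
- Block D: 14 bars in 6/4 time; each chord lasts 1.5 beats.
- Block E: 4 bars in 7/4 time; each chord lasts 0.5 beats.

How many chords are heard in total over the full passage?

184 chords

A: 20·3 = 60 beats, 60/6 = 10 chords.
B: 12·4 = 48 beats, 48/1 = 48 chords.
C: 21·4 = 84 beats, 84/6 = 14 chords.
D: 14·6 = 84 beats, 84/1.5 = 56 chords.
E: 4·7 = 28 beats, 28/0.5 = 56 chords.
Total: 10 + 48 + 14 + 56 + 56 = 184.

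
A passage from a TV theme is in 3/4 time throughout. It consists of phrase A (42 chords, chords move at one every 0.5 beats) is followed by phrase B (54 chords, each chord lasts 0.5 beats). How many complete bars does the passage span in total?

16 bars

A: 42 × 0.5 = 21 beats = 7 bars.
B: 54 × 0.5 = 27 beats = 9 bars.
Total: 7 + 9 = 16 bars.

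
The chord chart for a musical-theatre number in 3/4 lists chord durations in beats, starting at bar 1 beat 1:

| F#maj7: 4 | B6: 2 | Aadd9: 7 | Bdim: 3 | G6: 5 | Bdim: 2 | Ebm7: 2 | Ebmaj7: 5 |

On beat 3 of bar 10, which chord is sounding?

Beat 3 of bar 10 is beat (10−1)×3 + 3 = 30 overall.
Running totals: F#maj7 ends at 4, B6 ends at 6, Aadd9 ends at 13, Bdim ends at 16, G6 ends at 21, Bdim ends at 23, Ebm7 ends at 25, Ebmaj7 ends at 30.
Beat 30 falls within Ebmaj7.

Ebmaj7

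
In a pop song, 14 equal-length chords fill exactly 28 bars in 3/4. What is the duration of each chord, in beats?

28 bars × 3 beats/bar = 84 beats total.
84 beats ÷ 14 chords = 6 beats per chord.

6 beats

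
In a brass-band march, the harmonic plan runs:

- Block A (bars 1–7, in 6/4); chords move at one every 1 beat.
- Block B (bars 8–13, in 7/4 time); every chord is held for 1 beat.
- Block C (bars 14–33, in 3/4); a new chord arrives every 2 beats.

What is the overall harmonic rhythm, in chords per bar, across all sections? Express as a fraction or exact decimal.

A: 7 bars of 6 beats is 42 beats; at 1 beat each that's 42 chords.
B: 6 bars of 7 beats is 42 beats; at 1 beat each that's 42 chords.
C: 20 bars of 3 beats is 60 beats; at 2 beats each that's 30 chords.
Overall: 114 chords over 33 bars → 114/33 = 38/11 chords per bar.

38/11 chords per bar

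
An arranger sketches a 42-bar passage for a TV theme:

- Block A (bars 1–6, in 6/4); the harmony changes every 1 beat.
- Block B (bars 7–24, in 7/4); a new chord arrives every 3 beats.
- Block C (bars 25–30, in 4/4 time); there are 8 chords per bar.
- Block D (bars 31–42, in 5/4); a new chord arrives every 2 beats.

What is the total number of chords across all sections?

156 chords

A: 6·6 = 36 beats, 36/1 = 36 chords.
B: 18·7 = 126 beats, 126/3 = 42 chords.
C: 6·4 = 24 beats, 24/0.5 = 48 chords.
D: 12·5 = 60 beats, 60/2 = 30 chords.
Total: 36 + 42 + 48 + 30 = 156.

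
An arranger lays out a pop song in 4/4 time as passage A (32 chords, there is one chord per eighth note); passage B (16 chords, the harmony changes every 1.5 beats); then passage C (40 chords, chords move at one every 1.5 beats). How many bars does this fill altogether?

25 bars

A: 32 × 0.5 = 16 beats = 4 bars.
B: 16 × 1.5 = 24 beats = 6 bars.
C: 40 × 1.5 = 60 beats = 15 bars.
Total: 4 + 6 + 15 = 25 bars.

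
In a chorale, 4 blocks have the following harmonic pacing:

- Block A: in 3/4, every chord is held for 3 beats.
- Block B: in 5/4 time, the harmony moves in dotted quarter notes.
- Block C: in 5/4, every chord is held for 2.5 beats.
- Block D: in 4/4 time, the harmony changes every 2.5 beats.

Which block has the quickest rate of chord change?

A: each chord is 3 beats in 3/4, so 1 per bar.
B: each chord is 1.5 beats in 5/4, so 10/3 per bar.
C: each chord is 2.5 beats in 5/4, so 2 per bar.
D: each chord is 2.5 beats in 4/4, so 1.6 per bar.
Fastest is B at 10/3 chords/bar.

Block B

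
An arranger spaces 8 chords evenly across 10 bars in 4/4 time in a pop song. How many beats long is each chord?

5 beats

10 bars × 4 beats/bar = 40 beats total.
40 beats ÷ 8 chords = 5 beats per chord.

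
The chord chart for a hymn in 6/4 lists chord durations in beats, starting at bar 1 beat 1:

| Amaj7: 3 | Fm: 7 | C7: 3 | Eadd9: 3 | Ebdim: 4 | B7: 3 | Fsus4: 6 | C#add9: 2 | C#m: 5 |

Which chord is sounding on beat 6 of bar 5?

Beat 6 of bar 5 is beat (5−1)×6 + 6 = 30 overall.
Running totals: Amaj7 ends at 3, Fm ends at 10, C7 ends at 13, Eadd9 ends at 16, Ebdim ends at 20, B7 ends at 23, Fsus4 ends at 29, C#add9 ends at 31.
Beat 30 falls within C#add9.

C#add9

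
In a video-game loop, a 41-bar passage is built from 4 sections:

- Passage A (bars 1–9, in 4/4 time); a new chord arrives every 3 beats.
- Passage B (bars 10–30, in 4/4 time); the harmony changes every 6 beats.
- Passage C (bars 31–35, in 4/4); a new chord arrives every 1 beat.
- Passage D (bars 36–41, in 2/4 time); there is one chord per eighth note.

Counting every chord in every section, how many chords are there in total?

70 chords

A has 36 beats and chords last 3 each, so 12 chords.
B has 84 beats and chords last 6 each, so 14 chords.
C has 20 beats and chords last 1 each, so 20 chords.
D has 12 beats and chords last 0.5 each, so 24 chords.
Total: 12 + 14 + 20 + 24 = 70.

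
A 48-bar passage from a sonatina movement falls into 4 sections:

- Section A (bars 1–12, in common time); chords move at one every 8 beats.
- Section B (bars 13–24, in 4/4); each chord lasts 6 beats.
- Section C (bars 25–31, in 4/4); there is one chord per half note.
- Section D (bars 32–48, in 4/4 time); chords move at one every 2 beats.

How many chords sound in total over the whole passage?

A: 12·4 = 48 beats, 48/8 = 6 chords.
B: 12·4 = 48 beats, 48/6 = 8 chords.
C: 7·4 = 28 beats, 28/2 = 14 chords.
D: 17·4 = 68 beats, 68/2 = 34 chords.
Total: 6 + 8 + 14 + 34 = 62.

62 chords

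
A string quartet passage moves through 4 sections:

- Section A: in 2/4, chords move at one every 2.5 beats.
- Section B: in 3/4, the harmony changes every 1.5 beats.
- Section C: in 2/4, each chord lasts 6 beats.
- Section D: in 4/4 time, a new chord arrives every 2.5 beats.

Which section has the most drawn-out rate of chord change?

A: 2/2.5 = 0.8 chords/bar.
B: 3/1.5 = 2 chords/bar.
C: 2/6 = 1/3 chords/bar.
D: 4/2.5 = 1.6 chords/bar.
Slowest is C at 1/3 chords/bar.

Section C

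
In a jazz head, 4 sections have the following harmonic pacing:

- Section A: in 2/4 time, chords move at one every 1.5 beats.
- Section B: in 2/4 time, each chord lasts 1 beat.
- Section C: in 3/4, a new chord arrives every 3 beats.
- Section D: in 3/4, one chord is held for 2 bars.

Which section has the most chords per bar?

A: 2/1.5 = 4/3 chords/bar.
B: 2/1 = 2 chords/bar.
C: 3/3 = 1 chord/bar.
D: 3/6 = 0.5 chords/bar.
Fastest is B at 2 chords/bar.

Section B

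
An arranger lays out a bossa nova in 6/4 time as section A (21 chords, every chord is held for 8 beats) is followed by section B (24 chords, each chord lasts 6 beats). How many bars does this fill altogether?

A: 21 × 8 = 168 beats = 28 bars.
B: 24 × 6 = 144 beats = 24 bars.
Total: 28 + 24 = 52 bars.

52 bars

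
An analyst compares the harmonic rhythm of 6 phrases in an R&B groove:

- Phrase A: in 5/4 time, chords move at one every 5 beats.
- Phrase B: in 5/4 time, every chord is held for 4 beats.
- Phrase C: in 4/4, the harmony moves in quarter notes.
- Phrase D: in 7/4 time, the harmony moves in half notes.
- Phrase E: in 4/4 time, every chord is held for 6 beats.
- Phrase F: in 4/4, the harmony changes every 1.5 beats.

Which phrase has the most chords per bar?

Phrase C

A: 5 beats/bar ÷ 5 beats/chord = 1 chord/bar.
B: 5 beats/bar ÷ 4 beats/chord = 1.25 chords/bar.
C: 4 beats/bar ÷ 1 beat/chord = 4 chords/bar.
D: 7 beats/bar ÷ 2 beats/chord = 3.5 chords/bar.
E: 4 beats/bar ÷ 6 beats/chord = 2/3 chords/bar.
F: 4 beats/bar ÷ 1.5 beats/chord = 8/3 chords/bar.
Fastest is C at 4 chords/bar.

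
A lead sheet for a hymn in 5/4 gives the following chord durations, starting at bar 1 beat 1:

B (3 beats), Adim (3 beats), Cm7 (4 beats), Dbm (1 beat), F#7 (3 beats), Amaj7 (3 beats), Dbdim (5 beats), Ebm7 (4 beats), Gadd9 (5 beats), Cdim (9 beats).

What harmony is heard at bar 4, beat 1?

Amaj7

Beat 1 of bar 4 is beat (4−1)×5 + 1 = 16 overall.
Running totals: B ends at 3, Adim ends at 6, Cm7 ends at 10, Dbm ends at 11, F#7 ends at 14, Amaj7 ends at 17.
Beat 16 falls within Amaj7.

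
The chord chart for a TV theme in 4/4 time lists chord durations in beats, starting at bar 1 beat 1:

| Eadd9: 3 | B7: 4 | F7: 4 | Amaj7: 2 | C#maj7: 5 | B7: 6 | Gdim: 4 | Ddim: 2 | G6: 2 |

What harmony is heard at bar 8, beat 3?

G6

Beat 3 of bar 8 is beat (8−1)×4 + 3 = 31 overall.
Running totals: Eadd9 ends at 3, B7 ends at 7, F7 ends at 11, Amaj7 ends at 13, C#maj7 ends at 18, B7 ends at 24, Gdim ends at 28, Ddim ends at 30, G6 ends at 32.
Beat 31 falls within G6.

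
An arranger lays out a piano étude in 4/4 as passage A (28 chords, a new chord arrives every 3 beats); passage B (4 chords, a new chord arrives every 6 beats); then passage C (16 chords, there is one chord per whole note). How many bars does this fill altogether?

A: 28 × 3 = 84 beats = 21 bars.
B: 4 × 6 = 24 beats = 6 bars.
C: 16 × 4 = 64 beats = 16 bars.
Total: 21 + 6 + 16 = 43 bars.

43 bars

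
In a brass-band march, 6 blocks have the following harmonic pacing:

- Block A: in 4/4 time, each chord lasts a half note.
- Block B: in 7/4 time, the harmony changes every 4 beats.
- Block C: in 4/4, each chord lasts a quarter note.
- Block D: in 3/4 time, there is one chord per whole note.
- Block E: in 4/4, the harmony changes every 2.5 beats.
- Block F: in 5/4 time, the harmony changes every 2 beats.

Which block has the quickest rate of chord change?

Block C

A: 4 beats/bar ÷ 2 beats/chord = 2 chords/bar.
B: 7 beats/bar ÷ 4 beats/chord = 1.75 chords/bar.
C: 4 beats/bar ÷ 1 beat/chord = 4 chords/bar.
D: 3 beats/bar ÷ 4 beats/chord = 0.75 chords/bar.
E: 4 beats/bar ÷ 2.5 beats/chord = 1.6 chords/bar.
F: 5 beats/bar ÷ 2 beats/chord = 2.5 chords/bar.
Fastest is C at 4 chords/bar.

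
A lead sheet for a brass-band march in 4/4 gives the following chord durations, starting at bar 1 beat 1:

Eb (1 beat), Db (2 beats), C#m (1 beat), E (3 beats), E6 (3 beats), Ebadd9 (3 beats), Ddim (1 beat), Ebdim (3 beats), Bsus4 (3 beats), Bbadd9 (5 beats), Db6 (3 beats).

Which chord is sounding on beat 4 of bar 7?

Beat 4 of bar 7 is beat (7−1)×4 + 4 = 28 overall.
Running totals: Eb ends at 1, Db ends at 3, C#m ends at 4, E ends at 7, E6 ends at 10, Ebadd9 ends at 13, Ddim ends at 14, Ebdim ends at 17, Bsus4 ends at 20, Bbadd9 ends at 25, Db6 ends at 28.
Beat 28 falls within Db6.

Db6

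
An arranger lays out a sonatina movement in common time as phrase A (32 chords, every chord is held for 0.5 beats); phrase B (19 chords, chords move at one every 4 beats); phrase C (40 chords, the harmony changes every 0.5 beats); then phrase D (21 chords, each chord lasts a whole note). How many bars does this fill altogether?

49 bars

A: 32 × 0.5 = 16 beats = 4 bars.
B: 19 × 4 = 76 beats = 19 bars.
C: 40 × 0.5 = 20 beats = 5 bars.
D: 21 × 4 = 84 beats = 21 bars.
Total: 4 + 19 + 5 + 21 = 49 bars.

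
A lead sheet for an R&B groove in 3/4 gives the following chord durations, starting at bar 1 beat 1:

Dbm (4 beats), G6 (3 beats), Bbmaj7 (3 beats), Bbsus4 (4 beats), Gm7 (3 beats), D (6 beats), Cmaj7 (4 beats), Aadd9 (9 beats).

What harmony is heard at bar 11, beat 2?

Beat 2 of bar 11 is beat (11−1)×3 + 2 = 32 overall.
Running totals: Dbm ends at 4, G6 ends at 7, Bbmaj7 ends at 10, Bbsus4 ends at 14, Gm7 ends at 17, D ends at 23, Cmaj7 ends at 27, Aadd9 ends at 36.
Beat 32 falls within Aadd9.

Aadd9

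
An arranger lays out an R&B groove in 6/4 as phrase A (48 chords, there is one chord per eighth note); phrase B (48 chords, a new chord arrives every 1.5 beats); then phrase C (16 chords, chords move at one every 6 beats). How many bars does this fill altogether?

32 bars

A: 48 × 0.5 = 24 beats = 4 bars.
B: 48 × 1.5 = 72 beats = 12 bars.
C: 16 × 6 = 96 beats = 16 bars.
Total: 4 + 12 + 16 = 32 bars.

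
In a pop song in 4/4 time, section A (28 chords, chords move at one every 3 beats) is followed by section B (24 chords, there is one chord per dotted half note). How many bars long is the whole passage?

39 bars

A: 28 × 3 = 84 beats = 21 bars.
B: 24 × 3 = 72 beats = 18 bars.
Total: 21 + 18 = 39 bars.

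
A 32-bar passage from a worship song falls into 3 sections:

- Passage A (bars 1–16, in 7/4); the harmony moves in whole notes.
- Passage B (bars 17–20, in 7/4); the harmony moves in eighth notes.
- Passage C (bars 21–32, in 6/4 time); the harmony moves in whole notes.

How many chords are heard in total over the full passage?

102 chords

A: 16 bars × 7 beats = 112 beats; 4 beats/chord → 28 chords.
B: 4 bars × 7 beats = 28 beats; 0.5 beats/chord → 56 chords.
C: 12 bars × 6 beats = 72 beats; 4 beats/chord → 18 chords.
Total: 28 + 56 + 18 = 102.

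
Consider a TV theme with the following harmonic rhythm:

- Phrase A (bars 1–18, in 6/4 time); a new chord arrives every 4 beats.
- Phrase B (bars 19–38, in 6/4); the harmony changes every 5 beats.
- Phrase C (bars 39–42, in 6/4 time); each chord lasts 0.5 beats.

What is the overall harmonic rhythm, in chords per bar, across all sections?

33/14 chords per bar

A: 18 bars of 6 beats is 108 beats; at 4 beats each that's 27 chords.
B: 20 bars of 6 beats is 120 beats; at 5 beats each that's 24 chords.
C: 4 bars of 6 beats is 24 beats; at 0.5 beats each that's 48 chords.
Overall: 99 chords over 42 bars → 99/42 = 33/14 chords per bar.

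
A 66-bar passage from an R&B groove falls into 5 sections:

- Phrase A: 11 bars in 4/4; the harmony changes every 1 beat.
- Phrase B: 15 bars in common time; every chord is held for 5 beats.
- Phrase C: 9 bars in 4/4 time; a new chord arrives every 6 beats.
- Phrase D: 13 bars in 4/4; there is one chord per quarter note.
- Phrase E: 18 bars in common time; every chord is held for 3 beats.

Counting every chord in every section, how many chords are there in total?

A: 11·4 = 44 beats, 44/1 = 44 chords.
B: 15·4 = 60 beats, 60/5 = 12 chords.
C: 9·4 = 36 beats, 36/6 = 6 chords.
D: 13·4 = 52 beats, 52/1 = 52 chords.
E: 18·4 = 72 beats, 72/3 = 24 chords.
Total: 44 + 12 + 6 + 52 + 24 = 138.

138 chords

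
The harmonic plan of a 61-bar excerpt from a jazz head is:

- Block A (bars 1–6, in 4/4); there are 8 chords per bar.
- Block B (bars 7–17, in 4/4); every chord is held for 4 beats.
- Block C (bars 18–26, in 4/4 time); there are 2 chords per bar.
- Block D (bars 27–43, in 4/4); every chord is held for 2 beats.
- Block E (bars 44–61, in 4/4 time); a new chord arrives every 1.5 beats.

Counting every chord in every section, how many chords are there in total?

A has 24 beats and chords last 0.5 each, so 48 chords.
B has 44 beats and chords last 4 each, so 11 chords.
C has 36 beats and chords last 2 each, so 18 chords.
D has 68 beats and chords last 2 each, so 34 chords.
E has 72 beats and chords last 1.5 each, so 48 chords.
Total: 48 + 11 + 18 + 34 + 48 = 159.

159 chords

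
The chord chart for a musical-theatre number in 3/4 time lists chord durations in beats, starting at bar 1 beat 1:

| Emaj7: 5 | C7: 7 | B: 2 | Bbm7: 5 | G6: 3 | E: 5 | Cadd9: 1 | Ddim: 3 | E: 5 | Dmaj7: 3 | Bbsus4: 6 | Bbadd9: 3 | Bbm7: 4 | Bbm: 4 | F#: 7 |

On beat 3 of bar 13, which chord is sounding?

Beat 3 of bar 13 is beat (13−1)×3 + 3 = 39 overall.
Running totals: Emaj7 ends at 5, C7 ends at 12, B ends at 14, Bbm7 ends at 19, G6 ends at 22, E ends at 27, Cadd9 ends at 28, Ddim ends at 31, E ends at 36, Dmaj7 ends at 39.
Beat 39 falls within Dmaj7.

Dmaj7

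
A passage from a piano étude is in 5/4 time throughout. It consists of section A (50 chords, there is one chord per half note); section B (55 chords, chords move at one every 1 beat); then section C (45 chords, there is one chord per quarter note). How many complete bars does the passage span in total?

40 bars

A: 50 × 2 = 100 beats = 20 bars.
B: 55 × 1 = 55 beats = 11 bars.
C: 45 × 1 = 45 beats = 9 bars.
Total: 20 + 11 + 9 = 40 bars.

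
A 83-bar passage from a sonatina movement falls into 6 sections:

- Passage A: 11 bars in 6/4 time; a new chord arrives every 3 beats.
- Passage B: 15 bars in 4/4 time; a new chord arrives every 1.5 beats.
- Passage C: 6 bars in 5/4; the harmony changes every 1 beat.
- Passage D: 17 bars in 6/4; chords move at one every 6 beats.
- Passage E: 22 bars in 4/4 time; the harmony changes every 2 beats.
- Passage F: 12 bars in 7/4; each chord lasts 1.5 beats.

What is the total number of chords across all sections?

A: 11·6 = 66 beats, 66/3 = 22 chords.
B: 15·4 = 60 beats, 60/1.5 = 40 chords.
C: 6·5 = 30 beats, 30/1 = 30 chords.
D: 17·6 = 102 beats, 102/6 = 17 chords.
E: 22·4 = 88 beats, 88/2 = 44 chords.
F: 12·7 = 84 beats, 84/1.5 = 56 chords.
Total: 22 + 40 + 30 + 17 + 44 + 56 = 209.

209 chords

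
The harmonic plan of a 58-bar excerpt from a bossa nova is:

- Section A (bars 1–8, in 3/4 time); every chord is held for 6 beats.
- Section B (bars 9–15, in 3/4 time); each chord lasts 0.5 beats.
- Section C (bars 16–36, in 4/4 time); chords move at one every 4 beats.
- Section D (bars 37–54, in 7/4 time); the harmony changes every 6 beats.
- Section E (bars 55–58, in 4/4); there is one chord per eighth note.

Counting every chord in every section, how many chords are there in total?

120 chords

A: 8 bars × 3 beats = 24 beats; 6 beats/chord → 4 chords.
B: 7 bars × 3 beats = 21 beats; 0.5 beats/chord → 42 chords.
C: 21 bars × 4 beats = 84 beats; 4 beats/chord → 21 chords.
D: 18 bars × 7 beats = 126 beats; 6 beats/chord → 21 chords.
E: 4 bars × 4 beats = 16 beats; 0.5 beats/chord → 32 chords.
Total: 4 + 42 + 21 + 21 + 32 = 120.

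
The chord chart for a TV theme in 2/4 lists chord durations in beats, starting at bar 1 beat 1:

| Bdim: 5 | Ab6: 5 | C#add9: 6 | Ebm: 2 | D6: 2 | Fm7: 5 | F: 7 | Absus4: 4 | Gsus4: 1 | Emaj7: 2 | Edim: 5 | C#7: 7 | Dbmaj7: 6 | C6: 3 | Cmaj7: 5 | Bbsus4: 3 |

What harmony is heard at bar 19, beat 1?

Beat 1 of bar 19 is beat (19−1)×2 + 1 = 37 overall.
Running totals: Bdim ends at 5, Ab6 ends at 10, C#add9 ends at 16, Ebm ends at 18, D6 ends at 20, Fm7 ends at 25, F ends at 32, Absus4 ends at 36, Gsus4 ends at 37.
Beat 37 falls within Gsus4.

Gsus4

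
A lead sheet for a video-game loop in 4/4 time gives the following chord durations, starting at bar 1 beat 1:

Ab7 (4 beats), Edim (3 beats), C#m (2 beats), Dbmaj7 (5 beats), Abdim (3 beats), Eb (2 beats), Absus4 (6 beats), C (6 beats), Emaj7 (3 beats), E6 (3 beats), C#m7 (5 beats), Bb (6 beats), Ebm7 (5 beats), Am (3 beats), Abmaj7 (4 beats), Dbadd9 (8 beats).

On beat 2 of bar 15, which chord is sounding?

Abmaj7

Beat 2 of bar 15 is beat (15−1)×4 + 2 = 58 overall.
Running totals: Ab7 ends at 4, Edim ends at 7, C#m ends at 9, Dbmaj7 ends at 14, Abdim ends at 17, Eb ends at 19, Absus4 ends at 25, C ends at 31, Emaj7 ends at 34, E6 ends at 37, C#m7 ends at 42, Bb ends at 48, Ebm7 ends at 53, Am ends at 56, Abmaj7 ends at 60.
Beat 58 falls within Abmaj7.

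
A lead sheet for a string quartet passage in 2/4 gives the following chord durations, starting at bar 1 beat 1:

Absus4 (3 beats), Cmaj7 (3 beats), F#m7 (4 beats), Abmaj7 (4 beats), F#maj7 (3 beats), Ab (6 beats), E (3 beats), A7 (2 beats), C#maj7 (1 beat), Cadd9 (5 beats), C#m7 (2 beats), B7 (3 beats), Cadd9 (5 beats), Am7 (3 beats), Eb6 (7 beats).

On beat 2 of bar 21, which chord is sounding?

Cadd9

Beat 2 of bar 21 is beat (21−1)×2 + 2 = 42 overall.
Running totals: Absus4 ends at 3, Cmaj7 ends at 6, F#m7 ends at 10, Abmaj7 ends at 14, F#maj7 ends at 17, Ab ends at 23, E ends at 26, A7 ends at 28, C#maj7 ends at 29, Cadd9 ends at 34, C#m7 ends at 36, B7 ends at 39, Cadd9 ends at 44.
Beat 42 falls within Cadd9.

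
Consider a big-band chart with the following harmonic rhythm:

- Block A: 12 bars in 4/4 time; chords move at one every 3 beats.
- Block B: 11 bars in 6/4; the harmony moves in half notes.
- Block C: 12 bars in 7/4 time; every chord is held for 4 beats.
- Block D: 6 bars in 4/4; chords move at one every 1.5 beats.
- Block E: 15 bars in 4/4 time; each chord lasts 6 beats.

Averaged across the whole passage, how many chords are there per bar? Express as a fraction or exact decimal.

A: 12 × 4 = 48 beats ÷ 3 = 16 chords.
B: 11 × 6 = 66 beats ÷ 2 = 33 chords.
C: 12 × 7 = 84 beats ÷ 4 = 21 chords.
D: 6 × 4 = 24 beats ÷ 1.5 = 16 chords.
E: 15 × 4 = 60 beats ÷ 6 = 10 chords.
Overall: 96 chords over 56 bars → 96/56 = 12/7 chords per bar.

12/7 chords per bar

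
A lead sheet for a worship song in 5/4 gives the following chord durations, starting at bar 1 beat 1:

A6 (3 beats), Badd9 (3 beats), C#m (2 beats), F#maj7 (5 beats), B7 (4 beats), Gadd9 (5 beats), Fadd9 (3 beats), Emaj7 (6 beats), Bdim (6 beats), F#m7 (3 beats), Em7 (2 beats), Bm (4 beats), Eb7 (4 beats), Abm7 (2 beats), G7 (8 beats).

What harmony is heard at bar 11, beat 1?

Beat 1 of bar 11 is beat (11−1)×5 + 1 = 51 overall.
Running totals: A6 ends at 3, Badd9 ends at 6, C#m ends at 8, F#maj7 ends at 13, B7 ends at 17, Gadd9 ends at 22, Fadd9 ends at 25, Emaj7 ends at 31, Bdim ends at 37, F#m7 ends at 40, Em7 ends at 42, Bm ends at 46, Eb7 ends at 50, Abm7 ends at 52.
Beat 51 falls within Abm7.

Abm7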